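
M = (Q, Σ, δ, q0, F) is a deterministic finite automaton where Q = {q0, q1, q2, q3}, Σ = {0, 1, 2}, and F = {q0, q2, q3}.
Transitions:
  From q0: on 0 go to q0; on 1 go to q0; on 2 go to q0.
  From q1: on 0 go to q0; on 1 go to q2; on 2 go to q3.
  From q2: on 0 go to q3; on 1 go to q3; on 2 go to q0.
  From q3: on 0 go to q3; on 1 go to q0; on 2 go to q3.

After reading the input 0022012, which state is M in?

q0

q0 --0--> q0
q0 --0--> q0
q0 --2--> q0
q0 --2--> q0
q0 --0--> q0
q0 --1--> q0
q0 --2--> q0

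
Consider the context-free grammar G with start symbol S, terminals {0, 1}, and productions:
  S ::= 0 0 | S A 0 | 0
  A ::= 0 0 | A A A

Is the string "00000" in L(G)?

yes

S ⇒ SA0 ⇒ 00A0 ⇒ 00000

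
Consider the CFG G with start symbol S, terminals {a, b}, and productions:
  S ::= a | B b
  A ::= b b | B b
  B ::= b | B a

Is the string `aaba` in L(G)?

no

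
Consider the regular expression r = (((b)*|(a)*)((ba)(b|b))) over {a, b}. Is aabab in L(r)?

Split as aa·bab: ((b)*|(a)*) matches aa and ((ba)(b|b)) matches bab.

yes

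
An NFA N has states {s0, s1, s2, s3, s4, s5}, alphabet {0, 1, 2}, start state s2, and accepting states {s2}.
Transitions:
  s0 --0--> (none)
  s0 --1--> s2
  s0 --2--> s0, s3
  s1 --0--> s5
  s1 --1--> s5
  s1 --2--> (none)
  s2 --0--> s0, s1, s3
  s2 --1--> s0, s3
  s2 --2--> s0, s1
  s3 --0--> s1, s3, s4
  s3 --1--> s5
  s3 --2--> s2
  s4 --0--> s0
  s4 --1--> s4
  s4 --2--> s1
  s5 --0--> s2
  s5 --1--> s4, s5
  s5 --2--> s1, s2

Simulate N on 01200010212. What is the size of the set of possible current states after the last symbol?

4

Start: {s2}
read 0: {s0, s1, s3}
read 1: {s2, s5}
read 2: {s0, s1, s2}
read 0: {s0, s1, s3, s5}
read 0: {s1, s2, s3, s4, s5}
read 0: {s0, s1, s2, s3, s4, s5}
read 1: {s0, s2, s3, s4, s5}
read 0: {s0, s1, s2, s3, s4}
read 2: {s0, s1, s2, s3}
read 1: {s0, s2, s3, s5}
read 2: {s0, s1, s2, s3}
Final reachable set {s0, s1, s2, s3} has 4 states.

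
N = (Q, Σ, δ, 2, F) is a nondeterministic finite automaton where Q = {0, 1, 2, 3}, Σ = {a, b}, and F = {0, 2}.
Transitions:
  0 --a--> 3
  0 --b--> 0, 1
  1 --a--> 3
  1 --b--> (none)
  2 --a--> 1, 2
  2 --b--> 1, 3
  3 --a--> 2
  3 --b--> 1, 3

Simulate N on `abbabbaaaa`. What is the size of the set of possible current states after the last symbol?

3

Start: {2}
read a: {1, 2}
read b: {1, 3}
read b: {1, 3}
read a: {2, 3}
read b: {1, 3}
read b: {1, 3}
read a: {2, 3}
read a: {1, 2}
read a: {1, 2, 3}
read a: {1, 2, 3}
Final reachable set {1, 2, 3} has 3 states.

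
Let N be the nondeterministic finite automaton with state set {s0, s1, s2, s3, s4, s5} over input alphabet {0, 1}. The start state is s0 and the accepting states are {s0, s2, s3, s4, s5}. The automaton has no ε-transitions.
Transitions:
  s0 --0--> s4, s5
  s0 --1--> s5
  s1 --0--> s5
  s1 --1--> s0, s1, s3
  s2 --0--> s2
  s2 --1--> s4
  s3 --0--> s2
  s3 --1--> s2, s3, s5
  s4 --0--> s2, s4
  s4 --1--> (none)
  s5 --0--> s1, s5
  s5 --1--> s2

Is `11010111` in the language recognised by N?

rejected

Start: {s0}
read 1: {s5}
read 1: {s2}
read 0: {s2}
read 1: {s4}
read 0: {s2, s4}
read 1: {s4}
read 1: {}
The reachable set is empty and stays empty for the remaining 1 symbol.
Reachable ∩ accepting = {} — empty.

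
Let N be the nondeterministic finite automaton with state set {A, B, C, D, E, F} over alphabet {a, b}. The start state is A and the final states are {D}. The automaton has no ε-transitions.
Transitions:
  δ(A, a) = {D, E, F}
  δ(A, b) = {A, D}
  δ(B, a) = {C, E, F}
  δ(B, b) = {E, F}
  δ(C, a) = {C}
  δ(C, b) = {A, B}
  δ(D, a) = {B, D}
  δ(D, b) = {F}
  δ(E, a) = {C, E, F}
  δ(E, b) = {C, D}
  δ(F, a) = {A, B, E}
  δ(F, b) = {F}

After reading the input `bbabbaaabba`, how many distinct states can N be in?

Start: {A}
read b: {A, D}
read b: {A, D, F}
read a: {A, B, D, E, F}
read b: {A, C, D, E, F}
read b: {A, B, C, D, F}
read a: {A, B, C, D, E, F}
read a: {A, B, C, D, E, F}
read a: {A, B, C, D, E, F}
read b: {A, B, C, D, E, F}
read b: {A, B, C, D, E, F}
read a: {A, B, C, D, E, F}
Final reachable set {A, B, C, D, E, F} has 6 states.

6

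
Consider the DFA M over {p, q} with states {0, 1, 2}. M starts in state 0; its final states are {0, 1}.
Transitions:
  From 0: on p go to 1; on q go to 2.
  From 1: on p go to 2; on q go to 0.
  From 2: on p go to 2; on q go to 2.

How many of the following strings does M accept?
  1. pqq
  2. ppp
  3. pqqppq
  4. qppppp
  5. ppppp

0

pqq: rejected
ppp: rejected
pqqppq: rejected
qppppp: rejected
ppppp: rejected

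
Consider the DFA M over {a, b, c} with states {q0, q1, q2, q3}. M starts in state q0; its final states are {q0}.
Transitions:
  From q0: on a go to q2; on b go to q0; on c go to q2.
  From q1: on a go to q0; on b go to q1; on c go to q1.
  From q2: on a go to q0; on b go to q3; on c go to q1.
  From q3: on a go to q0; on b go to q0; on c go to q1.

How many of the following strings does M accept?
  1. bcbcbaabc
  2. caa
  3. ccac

0

bcbcbaabc: rejected
caa: rejected
ccac: rejected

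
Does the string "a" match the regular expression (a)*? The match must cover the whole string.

yes

Split into 1 piece a; each matches a.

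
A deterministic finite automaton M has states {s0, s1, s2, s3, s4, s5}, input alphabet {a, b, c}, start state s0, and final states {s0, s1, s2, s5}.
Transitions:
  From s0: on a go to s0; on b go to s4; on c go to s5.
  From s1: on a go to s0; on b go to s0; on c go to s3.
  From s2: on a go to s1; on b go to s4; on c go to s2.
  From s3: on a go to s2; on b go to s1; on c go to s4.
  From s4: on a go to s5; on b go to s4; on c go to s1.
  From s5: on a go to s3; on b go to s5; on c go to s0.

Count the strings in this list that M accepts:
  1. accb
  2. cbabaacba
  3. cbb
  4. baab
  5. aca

accb: rejected
cbabaacba: rejected
cbb: accepted
baab: accepted
aca: rejected

2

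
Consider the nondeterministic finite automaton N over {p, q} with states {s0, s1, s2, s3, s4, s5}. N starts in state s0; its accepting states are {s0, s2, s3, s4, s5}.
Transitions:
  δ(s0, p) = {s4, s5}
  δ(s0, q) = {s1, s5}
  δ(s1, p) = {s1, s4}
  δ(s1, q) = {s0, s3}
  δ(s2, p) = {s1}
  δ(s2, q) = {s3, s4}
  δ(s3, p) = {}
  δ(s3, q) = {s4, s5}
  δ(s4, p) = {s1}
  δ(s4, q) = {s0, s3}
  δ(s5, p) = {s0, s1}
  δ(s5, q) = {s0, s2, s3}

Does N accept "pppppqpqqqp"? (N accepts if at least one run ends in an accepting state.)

Start: {s0}
read p: {s4, s5}
read p: {s0, s1}
read p: {s1, s4, s5}
read p: {s0, s1, s4}
read p: {s1, s4, s5}
read q: {s0, s2, s3}
read p: {s1, s4, s5}
read q: {s0, s2, s3}
read q: {s1, s3, s4, s5}
read q: {s0, s2, s3, s4, s5}
read p: {s0, s1, s4, s5}
Reachable ∩ accepting = {s0, s4, s5} — nonempty.

accepted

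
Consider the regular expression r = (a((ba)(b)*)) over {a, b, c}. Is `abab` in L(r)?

Split as a·bab: a matches a and ((ba)(b)*) matches bab.

yes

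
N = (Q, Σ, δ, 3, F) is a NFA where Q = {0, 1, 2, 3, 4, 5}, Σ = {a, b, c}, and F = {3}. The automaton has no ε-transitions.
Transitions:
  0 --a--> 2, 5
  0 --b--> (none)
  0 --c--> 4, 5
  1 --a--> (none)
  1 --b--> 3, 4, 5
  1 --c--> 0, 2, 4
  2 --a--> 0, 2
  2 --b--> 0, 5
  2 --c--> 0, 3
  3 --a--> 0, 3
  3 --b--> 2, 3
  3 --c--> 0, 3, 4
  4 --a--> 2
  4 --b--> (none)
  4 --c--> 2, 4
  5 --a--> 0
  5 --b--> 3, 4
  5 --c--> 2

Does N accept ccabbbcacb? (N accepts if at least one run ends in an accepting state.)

Start: {3}
read c: {0, 3, 4}
read c: {0, 2, 3, 4, 5}
read a: {0, 2, 3, 5}
read b: {0, 2, 3, 4, 5}
read b: {0, 2, 3, 4, 5}
read b: {0, 2, 3, 4, 5}
read c: {0, 2, 3, 4, 5}
read a: {0, 2, 3, 5}
read c: {0, 2, 3, 4, 5}
read b: {0, 2, 3, 4, 5}
Reachable ∩ accepting = {3} — nonempty.

accepted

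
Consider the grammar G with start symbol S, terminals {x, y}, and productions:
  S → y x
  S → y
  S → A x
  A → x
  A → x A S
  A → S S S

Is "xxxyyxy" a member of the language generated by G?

no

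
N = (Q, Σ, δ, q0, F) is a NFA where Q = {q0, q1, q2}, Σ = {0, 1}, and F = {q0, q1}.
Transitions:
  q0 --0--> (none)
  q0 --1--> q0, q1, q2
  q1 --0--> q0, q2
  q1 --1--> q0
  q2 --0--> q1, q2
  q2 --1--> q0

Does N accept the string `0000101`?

Start: {q0}
read 0: {}
The reachable set is empty and stays empty for the remaining 6 symbols.
Reachable ∩ accepting = {} — empty.

rejected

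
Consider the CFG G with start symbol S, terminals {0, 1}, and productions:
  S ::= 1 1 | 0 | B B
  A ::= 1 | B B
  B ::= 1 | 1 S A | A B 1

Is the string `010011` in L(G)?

no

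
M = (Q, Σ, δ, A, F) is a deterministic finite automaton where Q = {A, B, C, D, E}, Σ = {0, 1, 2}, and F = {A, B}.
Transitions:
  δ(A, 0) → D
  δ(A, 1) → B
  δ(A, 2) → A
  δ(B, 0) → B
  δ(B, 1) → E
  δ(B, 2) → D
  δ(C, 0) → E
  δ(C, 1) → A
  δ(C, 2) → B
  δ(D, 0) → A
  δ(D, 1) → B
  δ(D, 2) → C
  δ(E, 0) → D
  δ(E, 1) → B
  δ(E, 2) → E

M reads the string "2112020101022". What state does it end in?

B

A --2--> A
A --1--> B
B --1--> E
E --2--> E
E --0--> D
D --2--> C
C --0--> E
E --1--> B
B --0--> B
B --1--> E
E --0--> D
D --2--> C
C --2--> B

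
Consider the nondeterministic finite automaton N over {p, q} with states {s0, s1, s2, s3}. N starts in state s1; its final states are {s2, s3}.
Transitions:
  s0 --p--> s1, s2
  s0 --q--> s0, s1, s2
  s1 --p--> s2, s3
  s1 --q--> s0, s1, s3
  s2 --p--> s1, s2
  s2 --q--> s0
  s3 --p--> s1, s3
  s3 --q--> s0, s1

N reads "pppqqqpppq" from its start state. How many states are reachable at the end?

Start: {s1}
read p: {s2, s3}
read p: {s1, s2, s3}
read p: {s1, s2, s3}
read q: {s0, s1, s3}
read q: {s0, s1, s2, s3}
read q: {s0, s1, s2, s3}
read p: {s1, s2, s3}
read p: {s1, s2, s3}
read p: {s1, s2, s3}
read q: {s0, s1, s3}
Final reachable set {s0, s1, s3} has 3 states.

3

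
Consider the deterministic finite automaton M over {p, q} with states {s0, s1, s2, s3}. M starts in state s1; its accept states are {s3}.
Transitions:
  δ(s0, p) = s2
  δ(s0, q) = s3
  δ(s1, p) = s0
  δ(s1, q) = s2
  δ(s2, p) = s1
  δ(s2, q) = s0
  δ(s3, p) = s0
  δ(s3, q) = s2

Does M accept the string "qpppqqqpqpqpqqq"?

s1 --q--> s2
s2 --p--> s1
s1 --p--> s0
s0 --p--> s2
s2 --q--> s0
s0 --q--> s3
s3 --q--> s2
s2 --p--> s1
s1 --q--> s2
s2 --p--> s1
s1 --q--> s2
s2 --p--> s1
s1 --q--> s2
s2 --q--> s0
s0 --q--> s3
End in state s3, which is an accepting state.

accepted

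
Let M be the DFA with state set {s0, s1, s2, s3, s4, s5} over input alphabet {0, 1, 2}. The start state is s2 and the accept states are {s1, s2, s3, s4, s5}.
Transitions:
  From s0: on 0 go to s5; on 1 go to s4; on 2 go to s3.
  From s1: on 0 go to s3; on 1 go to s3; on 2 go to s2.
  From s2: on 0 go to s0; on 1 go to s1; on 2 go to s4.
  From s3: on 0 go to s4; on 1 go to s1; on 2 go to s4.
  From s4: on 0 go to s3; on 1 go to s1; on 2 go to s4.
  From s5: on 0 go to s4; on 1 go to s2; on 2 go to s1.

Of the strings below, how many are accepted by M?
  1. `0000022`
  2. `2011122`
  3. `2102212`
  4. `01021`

4

`0000022`: accepted
`2011122`: accepted
`2102212`: accepted
`01021`: accepted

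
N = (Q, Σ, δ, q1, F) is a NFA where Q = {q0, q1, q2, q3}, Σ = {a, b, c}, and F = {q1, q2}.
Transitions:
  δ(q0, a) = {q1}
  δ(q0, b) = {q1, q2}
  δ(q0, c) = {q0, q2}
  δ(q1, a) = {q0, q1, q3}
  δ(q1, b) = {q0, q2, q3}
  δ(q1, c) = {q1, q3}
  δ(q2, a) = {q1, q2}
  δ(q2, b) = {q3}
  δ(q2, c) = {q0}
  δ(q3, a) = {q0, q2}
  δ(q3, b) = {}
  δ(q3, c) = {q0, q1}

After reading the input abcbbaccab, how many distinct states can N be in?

4

Start: {q1}
read a: {q0, q1, q3}
read b: {q0, q1, q2, q3}
read c: {q0, q1, q2, q3}
read b: {q0, q1, q2, q3}
read b: {q0, q1, q2, q3}
read a: {q0, q1, q2, q3}
read c: {q0, q1, q2, q3}
read c: {q0, q1, q2, q3}
read a: {q0, q1, q2, q3}
read b: {q0, q1, q2, q3}
Final reachable set {q0, q1, q2, q3} has 4 states.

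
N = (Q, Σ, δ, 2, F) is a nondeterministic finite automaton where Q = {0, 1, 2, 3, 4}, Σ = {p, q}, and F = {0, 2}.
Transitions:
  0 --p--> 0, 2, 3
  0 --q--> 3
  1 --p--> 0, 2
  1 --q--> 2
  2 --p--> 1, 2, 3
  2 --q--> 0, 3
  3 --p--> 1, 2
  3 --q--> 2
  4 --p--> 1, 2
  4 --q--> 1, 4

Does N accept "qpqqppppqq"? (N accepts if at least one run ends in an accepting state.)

accepted

Start: {2}
read q: {0, 3}
read p: {0, 1, 2, 3}
read q: {0, 2, 3}
read q: {0, 2, 3}
read p: {0, 1, 2, 3}
read p: {0, 1, 2, 3}
read p: {0, 1, 2, 3}
read p: {0, 1, 2, 3}
read q: {0, 2, 3}
read q: {0, 2, 3}
Reachable ∩ accepting = {0, 2} — nonempty.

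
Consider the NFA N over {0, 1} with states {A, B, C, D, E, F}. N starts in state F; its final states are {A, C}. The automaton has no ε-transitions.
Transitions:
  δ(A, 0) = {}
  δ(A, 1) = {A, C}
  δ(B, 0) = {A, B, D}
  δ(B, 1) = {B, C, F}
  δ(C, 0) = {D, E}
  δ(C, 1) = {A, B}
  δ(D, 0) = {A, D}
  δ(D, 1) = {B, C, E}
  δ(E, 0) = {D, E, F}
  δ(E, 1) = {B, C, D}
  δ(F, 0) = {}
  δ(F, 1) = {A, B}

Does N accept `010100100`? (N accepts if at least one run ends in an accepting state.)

rejected

Start: {F}
read 0: {}
The reachable set is empty and stays empty for the remaining 8 symbols.
Reachable ∩ accepting = {} — empty.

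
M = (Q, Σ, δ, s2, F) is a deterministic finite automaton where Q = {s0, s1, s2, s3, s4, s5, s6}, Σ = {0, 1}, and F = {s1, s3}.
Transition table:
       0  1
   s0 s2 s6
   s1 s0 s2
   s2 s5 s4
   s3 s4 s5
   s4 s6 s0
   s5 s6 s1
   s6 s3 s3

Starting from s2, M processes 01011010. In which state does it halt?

s2 --0--> s5
s5 --1--> s1
s1 --0--> s0
s0 --1--> s6
s6 --1--> s3
s3 --0--> s4
s4 --1--> s0
s0 --0--> s2

s2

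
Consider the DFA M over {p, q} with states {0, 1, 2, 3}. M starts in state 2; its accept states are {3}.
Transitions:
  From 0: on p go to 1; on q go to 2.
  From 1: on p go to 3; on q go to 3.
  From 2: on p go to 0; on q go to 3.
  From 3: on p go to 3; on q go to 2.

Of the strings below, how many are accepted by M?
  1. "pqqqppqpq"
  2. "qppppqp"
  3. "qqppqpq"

"pqqqppqpq": rejected
"qppppqp": rejected
"qqppqpq": rejected

0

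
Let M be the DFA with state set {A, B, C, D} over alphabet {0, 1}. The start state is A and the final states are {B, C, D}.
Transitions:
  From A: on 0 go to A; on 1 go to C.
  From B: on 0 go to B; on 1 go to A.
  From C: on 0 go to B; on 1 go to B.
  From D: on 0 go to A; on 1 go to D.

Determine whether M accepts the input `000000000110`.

A --0--> A
A --0--> A
A --0--> A
A --0--> A
A --0--> A
A --0--> A
A --0--> A
A --0--> A
A --0--> A
A --1--> C
C --1--> B
B --0--> B
End in state B, which is an accepting state.

accepted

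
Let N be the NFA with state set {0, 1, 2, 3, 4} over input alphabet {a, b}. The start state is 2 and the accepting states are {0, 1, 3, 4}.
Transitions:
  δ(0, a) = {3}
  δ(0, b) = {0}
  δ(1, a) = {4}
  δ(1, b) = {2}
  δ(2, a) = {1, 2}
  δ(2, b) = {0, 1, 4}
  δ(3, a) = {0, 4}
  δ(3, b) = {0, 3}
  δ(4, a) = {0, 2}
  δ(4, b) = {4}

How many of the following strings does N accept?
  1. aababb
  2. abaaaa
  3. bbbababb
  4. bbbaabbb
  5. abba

aababb: accepted
abaaaa: accepted
bbbababb: accepted
bbbaabbb: accepted
abba: accepted

5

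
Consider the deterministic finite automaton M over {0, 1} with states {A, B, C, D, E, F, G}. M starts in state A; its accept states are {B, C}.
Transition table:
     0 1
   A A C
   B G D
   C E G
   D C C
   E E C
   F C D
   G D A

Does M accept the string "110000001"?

A --1--> C
C --1--> G
G --0--> D
D --0--> C
C --0--> E
E --0--> E
E --0--> E
E --0--> E
E --1--> C
End in state C, which is an accepting state.

accepted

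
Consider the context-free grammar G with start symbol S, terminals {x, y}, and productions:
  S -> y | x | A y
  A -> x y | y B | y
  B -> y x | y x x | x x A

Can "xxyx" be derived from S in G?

no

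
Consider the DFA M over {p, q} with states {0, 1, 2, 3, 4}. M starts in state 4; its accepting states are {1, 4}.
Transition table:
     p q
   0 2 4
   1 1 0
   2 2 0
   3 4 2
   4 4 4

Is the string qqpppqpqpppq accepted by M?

4 --q--> 4
4 --q--> 4
4 --p--> 4
4 --p--> 4
4 --p--> 4
4 --q--> 4
4 --p--> 4
4 --q--> 4
4 --p--> 4
4 --p--> 4
4 --p--> 4
4 --q--> 4
End in state 4, which is an accepting state.

accepted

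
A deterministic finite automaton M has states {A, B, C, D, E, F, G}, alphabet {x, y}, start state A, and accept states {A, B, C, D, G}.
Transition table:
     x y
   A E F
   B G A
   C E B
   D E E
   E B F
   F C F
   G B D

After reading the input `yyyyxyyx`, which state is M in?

E

A --y--> F
F --y--> F
F --y--> F
F --y--> F
F --x--> C
C --y--> B
B --y--> A
A --x--> E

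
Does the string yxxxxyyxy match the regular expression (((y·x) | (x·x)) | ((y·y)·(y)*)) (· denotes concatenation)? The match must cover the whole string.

Neither ((y·x)|(x·x)) nor ((y·y)·(y)*) matches yxxxxyyxy.

no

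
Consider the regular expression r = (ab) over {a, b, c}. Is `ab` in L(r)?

yes

Split as a·b: a matches a and b matches b.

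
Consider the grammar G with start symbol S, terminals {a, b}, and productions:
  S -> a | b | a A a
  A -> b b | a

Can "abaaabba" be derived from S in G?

no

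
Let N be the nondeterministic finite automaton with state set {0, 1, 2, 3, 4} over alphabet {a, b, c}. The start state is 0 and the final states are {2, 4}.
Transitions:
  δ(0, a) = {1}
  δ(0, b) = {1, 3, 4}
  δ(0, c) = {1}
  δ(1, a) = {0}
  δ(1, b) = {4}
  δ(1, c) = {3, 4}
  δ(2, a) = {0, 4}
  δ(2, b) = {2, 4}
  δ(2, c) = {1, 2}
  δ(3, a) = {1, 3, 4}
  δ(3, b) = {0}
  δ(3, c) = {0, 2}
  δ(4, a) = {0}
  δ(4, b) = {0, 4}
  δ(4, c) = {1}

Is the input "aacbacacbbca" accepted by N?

rejected

Start: {0}
read a: {1}
read a: {0}
read c: {1}
read b: {4}
read a: {0}
read c: {1}
read a: {0}
read c: {1}
read b: {4}
read b: {0, 4}
read c: {1}
read a: {0}
Reachable ∩ accepting = {} — empty.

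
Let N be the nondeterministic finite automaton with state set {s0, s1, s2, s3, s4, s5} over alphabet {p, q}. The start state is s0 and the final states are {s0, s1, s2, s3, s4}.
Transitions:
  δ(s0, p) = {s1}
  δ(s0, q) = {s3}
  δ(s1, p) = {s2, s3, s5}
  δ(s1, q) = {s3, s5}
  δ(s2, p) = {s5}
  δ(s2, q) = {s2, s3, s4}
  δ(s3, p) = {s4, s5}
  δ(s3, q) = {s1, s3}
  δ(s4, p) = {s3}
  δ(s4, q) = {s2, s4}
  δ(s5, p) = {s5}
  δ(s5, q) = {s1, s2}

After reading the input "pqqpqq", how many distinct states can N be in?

5

Start: {s0}
read p: {s1}
read q: {s3, s5}
read q: {s1, s2, s3}
read p: {s2, s3, s4, s5}
read q: {s1, s2, s3, s4}
read q: {s1, s2, s3, s4, s5}
Final reachable set {s1, s2, s3, s4, s5} has 5 states.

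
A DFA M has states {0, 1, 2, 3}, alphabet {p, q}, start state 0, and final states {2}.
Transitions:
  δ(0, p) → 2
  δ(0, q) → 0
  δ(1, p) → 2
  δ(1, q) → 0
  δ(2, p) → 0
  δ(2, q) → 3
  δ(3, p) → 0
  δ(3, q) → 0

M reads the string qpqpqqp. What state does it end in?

2

0 --q--> 0
0 --p--> 2
2 --q--> 3
3 --p--> 0
0 --q--> 0
0 --q--> 0
0 --p--> 2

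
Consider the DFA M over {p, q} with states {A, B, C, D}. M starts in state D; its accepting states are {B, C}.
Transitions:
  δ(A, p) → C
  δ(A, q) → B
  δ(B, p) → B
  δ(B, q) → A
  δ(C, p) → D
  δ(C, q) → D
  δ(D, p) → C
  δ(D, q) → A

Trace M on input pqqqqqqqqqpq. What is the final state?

A

D --p--> C
C --q--> D
D --q--> A
A --q--> B
B --q--> A
A --q--> B
B --q--> A
A --q--> B
B --q--> A
A --q--> B
B --p--> B
B --q--> A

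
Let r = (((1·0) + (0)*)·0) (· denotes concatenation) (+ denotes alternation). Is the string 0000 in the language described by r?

Split as 000·0: ((1·0)+(0)*) matches 000 and 0 matches 0.

yes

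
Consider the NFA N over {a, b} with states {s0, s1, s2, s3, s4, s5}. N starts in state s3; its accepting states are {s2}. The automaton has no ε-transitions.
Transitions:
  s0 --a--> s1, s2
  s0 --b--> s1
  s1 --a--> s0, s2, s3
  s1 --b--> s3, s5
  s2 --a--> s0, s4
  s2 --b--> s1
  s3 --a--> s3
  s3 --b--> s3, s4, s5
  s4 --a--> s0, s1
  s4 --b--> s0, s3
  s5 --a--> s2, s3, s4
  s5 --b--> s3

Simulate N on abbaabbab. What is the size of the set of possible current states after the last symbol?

Start: {s3}
read a: {s3}
read b: {s3, s4, s5}
read b: {s0, s3, s4, s5}
read a: {s0, s1, s2, s3, s4}
read a: {s0, s1, s2, s3, s4}
read b: {s0, s1, s3, s4, s5}
read b: {s0, s1, s3, s4, s5}
read a: {s0, s1, s2, s3, s4}
read b: {s0, s1, s3, s4, s5}
Final reachable set {s0, s1, s3, s4, s5} has 5 states.

5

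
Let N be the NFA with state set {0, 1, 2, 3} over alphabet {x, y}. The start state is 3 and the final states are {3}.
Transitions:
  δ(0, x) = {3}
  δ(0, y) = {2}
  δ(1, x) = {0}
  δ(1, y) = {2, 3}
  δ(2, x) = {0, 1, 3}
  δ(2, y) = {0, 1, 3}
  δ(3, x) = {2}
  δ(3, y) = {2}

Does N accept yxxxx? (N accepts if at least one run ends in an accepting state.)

accepted

Start: {3}
read y: {2}
read x: {0, 1, 3}
read x: {0, 2, 3}
read x: {0, 1, 2, 3}
read x: {0, 1, 2, 3}
Reachable ∩ accepting = {3} — nonempty.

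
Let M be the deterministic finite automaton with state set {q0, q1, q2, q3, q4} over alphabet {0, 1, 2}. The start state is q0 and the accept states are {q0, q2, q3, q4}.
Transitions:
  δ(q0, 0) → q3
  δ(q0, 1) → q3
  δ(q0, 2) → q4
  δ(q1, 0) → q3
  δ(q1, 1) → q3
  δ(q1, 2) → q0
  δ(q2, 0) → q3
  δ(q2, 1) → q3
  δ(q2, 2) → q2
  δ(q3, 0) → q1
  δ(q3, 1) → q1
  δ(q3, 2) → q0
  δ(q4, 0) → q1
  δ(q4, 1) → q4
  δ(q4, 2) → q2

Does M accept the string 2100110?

q0 --2--> q4
q4 --1--> q4
q4 --0--> q1
q1 --0--> q3
q3 --1--> q1
q1 --1--> q3
q3 --0--> q1
End in state q1, which is not an accepting state.

rejected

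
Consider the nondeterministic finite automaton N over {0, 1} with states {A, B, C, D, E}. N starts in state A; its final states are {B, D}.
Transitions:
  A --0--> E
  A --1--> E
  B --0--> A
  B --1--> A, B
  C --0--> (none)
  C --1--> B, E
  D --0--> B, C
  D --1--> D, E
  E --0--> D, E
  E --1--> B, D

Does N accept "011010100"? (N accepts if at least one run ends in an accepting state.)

Start: {A}
read 0: {E}
read 1: {B, D}
read 1: {A, B, D, E}
read 0: {A, B, C, D, E}
read 1: {A, B, D, E}
read 0: {A, B, C, D, E}
read 1: {A, B, D, E}
read 0: {A, B, C, D, E}
read 0: {A, B, C, D, E}
Reachable ∩ accepting = {B, D} — nonempty.

accepted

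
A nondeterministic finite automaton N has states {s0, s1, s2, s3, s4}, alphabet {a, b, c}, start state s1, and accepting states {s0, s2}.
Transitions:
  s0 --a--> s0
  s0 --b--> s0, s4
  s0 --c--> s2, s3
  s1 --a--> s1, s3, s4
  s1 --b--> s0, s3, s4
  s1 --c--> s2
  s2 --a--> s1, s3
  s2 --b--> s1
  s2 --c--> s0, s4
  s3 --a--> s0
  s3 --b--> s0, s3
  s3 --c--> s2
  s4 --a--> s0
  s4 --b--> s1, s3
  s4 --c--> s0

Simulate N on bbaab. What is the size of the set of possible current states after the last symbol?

4

Start: {s1}
read b: {s0, s3, s4}
read b: {s0, s1, s3, s4}
read a: {s0, s1, s3, s4}
read a: {s0, s1, s3, s4}
read b: {s0, s1, s3, s4}
Final reachable set {s0, s1, s3, s4} has 4 states.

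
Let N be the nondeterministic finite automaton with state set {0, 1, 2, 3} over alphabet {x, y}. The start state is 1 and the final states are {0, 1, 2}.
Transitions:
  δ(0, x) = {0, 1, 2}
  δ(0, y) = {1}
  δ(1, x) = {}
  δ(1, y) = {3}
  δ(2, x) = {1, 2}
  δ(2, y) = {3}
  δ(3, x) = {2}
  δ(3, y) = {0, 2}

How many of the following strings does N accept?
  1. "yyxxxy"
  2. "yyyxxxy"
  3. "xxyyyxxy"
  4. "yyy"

"yyxxxy": accepted
"yyyxxxy": rejected
"xxyyyxxy": rejected
"yyy": accepted

2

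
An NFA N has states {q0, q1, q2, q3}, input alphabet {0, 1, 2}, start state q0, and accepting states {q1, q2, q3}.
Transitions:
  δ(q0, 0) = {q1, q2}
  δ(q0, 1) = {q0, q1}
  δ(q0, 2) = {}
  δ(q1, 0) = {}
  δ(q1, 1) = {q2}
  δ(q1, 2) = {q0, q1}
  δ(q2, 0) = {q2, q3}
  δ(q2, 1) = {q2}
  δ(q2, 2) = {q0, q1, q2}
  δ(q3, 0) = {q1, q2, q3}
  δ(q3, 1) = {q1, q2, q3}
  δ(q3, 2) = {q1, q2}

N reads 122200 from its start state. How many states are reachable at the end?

Start: {q0}
read 1: {q0, q1}
read 2: {q0, q1}
read 2: {q0, q1}
read 2: {q0, q1}
read 0: {q1, q2}
read 0: {q2, q3}
Final reachable set {q2, q3} has 2 states.

2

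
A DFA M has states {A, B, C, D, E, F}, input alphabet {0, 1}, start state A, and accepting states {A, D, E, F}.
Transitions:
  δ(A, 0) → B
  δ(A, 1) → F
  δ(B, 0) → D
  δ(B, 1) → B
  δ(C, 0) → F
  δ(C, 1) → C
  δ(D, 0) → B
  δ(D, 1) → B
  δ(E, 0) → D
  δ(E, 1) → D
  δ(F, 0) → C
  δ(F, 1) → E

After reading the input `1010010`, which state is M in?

F

A --1--> F
F --0--> C
C --1--> C
C --0--> F
F --0--> C
C --1--> C
C --0--> F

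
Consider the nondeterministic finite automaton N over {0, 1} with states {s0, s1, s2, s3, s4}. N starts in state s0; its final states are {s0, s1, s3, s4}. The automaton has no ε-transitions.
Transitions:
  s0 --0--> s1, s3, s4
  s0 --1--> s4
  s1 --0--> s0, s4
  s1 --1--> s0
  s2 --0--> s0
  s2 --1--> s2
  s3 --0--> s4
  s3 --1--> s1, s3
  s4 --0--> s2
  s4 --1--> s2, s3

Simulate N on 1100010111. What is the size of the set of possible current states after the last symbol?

4

Start: {s0}
read 1: {s4}
read 1: {s2, s3}
read 0: {s0, s4}
read 0: {s1, s2, s3, s4}
read 0: {s0, s2, s4}
read 1: {s2, s3, s4}
read 0: {s0, s2, s4}
read 1: {s2, s3, s4}
read 1: {s1, s2, s3}
read 1: {s0, s1, s2, s3}
Final reachable set {s0, s1, s2, s3} has 4 states.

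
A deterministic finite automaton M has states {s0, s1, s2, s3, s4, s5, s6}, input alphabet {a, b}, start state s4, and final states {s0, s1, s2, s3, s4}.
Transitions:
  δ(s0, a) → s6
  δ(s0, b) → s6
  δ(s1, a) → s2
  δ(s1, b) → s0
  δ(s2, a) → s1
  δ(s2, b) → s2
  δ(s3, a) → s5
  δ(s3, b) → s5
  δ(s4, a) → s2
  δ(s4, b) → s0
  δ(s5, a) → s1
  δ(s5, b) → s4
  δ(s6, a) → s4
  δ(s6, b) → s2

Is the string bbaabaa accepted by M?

accepted

s4 --b--> s0
s0 --b--> s6
s6 --a--> s4
s4 --a--> s2
s2 --b--> s2
s2 --a--> s1
s1 --a--> s2
End in state s2, which is an accepting state.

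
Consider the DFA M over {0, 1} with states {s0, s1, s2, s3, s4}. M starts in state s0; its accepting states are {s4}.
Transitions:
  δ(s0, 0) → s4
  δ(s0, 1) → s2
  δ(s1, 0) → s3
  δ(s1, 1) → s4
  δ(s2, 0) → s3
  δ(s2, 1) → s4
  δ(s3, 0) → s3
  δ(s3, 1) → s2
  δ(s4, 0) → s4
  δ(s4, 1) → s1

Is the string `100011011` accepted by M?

s0 --1--> s2
s2 --0--> s3
s3 --0--> s3
s3 --0--> s3
s3 --1--> s2
s2 --1--> s4
s4 --0--> s4
s4 --1--> s1
s1 --1--> s4
End in state s4, which is an accepting state.

accepted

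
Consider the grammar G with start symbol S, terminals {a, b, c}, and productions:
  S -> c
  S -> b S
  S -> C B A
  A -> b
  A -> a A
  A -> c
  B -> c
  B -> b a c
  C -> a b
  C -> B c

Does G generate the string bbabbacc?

S ⇒ bS ⇒ bbS ⇒ bbCBA ⇒ bbabBA ⇒ bbabbacA ⇒ bbabbacc

yes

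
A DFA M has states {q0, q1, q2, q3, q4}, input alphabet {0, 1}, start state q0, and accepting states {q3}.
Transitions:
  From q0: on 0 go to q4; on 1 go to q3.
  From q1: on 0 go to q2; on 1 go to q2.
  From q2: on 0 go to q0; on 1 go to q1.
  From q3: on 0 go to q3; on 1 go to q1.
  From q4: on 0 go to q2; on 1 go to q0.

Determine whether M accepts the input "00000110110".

rejected

q0 --0--> q4
q4 --0--> q2
q2 --0--> q0
q0 --0--> q4
q4 --0--> q2
q2 --1--> q1
q1 --1--> q2
q2 --0--> q0
q0 --1--> q3
q3 --1--> q1
q1 --0--> q2
End in state q2, which is not an accepting state.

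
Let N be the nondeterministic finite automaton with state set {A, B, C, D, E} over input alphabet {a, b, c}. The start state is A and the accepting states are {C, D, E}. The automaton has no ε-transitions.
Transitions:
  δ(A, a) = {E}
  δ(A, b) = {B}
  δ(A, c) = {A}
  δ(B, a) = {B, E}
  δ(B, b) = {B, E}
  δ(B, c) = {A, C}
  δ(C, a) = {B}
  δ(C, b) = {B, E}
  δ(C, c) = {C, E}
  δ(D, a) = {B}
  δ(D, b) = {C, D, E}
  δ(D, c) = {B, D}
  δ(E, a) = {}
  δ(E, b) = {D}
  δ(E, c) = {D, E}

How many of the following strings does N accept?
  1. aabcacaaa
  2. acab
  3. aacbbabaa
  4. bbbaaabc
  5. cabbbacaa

aabcacaaa: rejected
acab: accepted
aacbbabaa: rejected
bbbaaabc: accepted
cabbbacaa: accepted

3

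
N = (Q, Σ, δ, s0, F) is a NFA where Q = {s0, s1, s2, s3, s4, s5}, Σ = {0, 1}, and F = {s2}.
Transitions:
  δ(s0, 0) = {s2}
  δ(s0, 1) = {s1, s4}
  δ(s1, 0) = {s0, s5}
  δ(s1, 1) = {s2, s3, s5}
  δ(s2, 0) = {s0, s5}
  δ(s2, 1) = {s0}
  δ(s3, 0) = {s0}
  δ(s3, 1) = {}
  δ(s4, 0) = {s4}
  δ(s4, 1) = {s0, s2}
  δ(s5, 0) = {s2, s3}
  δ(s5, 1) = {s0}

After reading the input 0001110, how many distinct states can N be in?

4

Start: {s0}
read 0: {s2}
read 0: {s0, s5}
read 0: {s2, s3}
read 1: {s0}
read 1: {s1, s4}
read 1: {s0, s2, s3, s5}
read 0: {s0, s2, s3, s5}
Final reachable set {s0, s2, s3, s5} has 4 states.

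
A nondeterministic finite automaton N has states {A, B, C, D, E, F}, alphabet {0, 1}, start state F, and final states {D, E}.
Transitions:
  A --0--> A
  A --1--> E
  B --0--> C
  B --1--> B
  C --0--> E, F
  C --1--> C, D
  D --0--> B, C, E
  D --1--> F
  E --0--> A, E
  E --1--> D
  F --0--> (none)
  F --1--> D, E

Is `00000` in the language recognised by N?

Start: {F}
read 0: {}
The reachable set is empty and stays empty for the remaining 4 symbols.
Reachable ∩ accepting = {} — empty.

rejected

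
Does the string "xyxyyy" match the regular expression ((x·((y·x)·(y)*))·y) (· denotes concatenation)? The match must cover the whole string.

Split as xyxyy·y: (x·((y·x)·(y)*)) matches xyxyy and y matches y.

yes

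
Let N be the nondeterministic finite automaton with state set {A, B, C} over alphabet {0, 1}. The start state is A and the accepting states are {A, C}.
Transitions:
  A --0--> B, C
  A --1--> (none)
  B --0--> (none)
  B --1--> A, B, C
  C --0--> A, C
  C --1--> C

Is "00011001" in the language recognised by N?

Start: {A}
read 0: {B, C}
read 0: {A, C}
read 0: {A, B, C}
read 1: {A, B, C}
read 1: {A, B, C}
read 0: {A, B, C}
read 0: {A, B, C}
read 1: {A, B, C}
Reachable ∩ accepting = {A, C} — nonempty.

accepted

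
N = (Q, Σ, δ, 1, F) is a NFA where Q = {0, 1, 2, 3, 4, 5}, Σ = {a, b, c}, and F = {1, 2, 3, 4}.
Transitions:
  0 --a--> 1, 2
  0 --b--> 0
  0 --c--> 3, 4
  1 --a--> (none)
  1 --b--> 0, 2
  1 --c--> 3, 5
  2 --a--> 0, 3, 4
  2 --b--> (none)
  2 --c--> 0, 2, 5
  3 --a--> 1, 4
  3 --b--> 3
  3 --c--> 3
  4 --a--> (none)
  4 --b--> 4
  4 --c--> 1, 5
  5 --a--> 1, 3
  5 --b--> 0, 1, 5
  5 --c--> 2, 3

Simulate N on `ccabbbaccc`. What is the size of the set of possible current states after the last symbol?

Start: {1}
read c: {3, 5}
read c: {2, 3}
read a: {0, 1, 3, 4}
read b: {0, 2, 3, 4}
read b: {0, 3, 4}
read b: {0, 3, 4}
read a: {1, 2, 4}
read c: {0, 1, 2, 3, 5}
read c: {0, 2, 3, 4, 5}
read c: {0, 1, 2, 3, 4, 5}
Final reachable set {0, 1, 2, 3, 4, 5} has 6 states.

6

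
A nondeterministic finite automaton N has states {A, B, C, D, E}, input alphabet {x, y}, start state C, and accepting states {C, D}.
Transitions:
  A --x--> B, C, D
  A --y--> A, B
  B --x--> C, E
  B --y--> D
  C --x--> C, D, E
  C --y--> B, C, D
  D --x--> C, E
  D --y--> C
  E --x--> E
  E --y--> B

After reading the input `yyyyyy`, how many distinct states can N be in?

Start: {C}
read y: {B, C, D}
read y: {B, C, D}
read y: {B, C, D}
read y: {B, C, D}
read y: {B, C, D}
read y: {B, C, D}
Final reachable set {B, C, D} has 3 states.

3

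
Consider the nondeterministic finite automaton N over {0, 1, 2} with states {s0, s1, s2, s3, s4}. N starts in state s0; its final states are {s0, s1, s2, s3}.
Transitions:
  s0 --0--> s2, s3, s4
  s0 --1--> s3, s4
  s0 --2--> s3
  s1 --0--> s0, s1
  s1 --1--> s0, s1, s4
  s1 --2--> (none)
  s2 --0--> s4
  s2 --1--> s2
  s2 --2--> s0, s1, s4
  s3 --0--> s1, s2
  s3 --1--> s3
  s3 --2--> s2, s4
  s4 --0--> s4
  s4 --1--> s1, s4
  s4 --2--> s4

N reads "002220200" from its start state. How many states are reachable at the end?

1

Start: {s0}
read 0: {s2, s3, s4}
read 0: {s1, s2, s4}
read 2: {s0, s1, s4}
read 2: {s3, s4}
read 2: {s2, s4}
read 0: {s4}
read 2: {s4}
read 0: {s4}
read 0: {s4}
Final reachable set {s4} has 1 state.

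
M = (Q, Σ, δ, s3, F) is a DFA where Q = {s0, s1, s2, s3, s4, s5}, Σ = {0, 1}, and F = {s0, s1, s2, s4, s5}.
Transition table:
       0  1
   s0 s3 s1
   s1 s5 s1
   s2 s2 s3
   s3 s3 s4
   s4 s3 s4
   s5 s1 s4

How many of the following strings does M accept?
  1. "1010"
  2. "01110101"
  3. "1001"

"1010": rejected
"01110101": accepted
"1001": accepted

2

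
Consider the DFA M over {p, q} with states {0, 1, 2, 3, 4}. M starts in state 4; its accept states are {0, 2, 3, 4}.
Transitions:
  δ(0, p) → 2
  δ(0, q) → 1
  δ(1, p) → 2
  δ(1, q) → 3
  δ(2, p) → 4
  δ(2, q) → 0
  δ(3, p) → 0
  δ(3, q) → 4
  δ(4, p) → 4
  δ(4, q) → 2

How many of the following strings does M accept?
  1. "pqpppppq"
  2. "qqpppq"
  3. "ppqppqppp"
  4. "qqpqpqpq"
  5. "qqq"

"pqpppppq": accepted
"qqpppq": accepted
"ppqppqppp": accepted
"qqpqpqpq": accepted
"qqq": rejected

4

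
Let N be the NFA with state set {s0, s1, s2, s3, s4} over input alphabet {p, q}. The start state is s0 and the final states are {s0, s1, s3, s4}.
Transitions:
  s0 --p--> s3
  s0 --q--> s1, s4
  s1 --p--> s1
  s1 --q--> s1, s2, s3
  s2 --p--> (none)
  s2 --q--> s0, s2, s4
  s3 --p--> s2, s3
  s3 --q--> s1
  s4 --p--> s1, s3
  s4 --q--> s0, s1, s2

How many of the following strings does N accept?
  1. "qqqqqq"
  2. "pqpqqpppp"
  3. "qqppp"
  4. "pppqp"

"qqqqqq": accepted
"pqpqqpppp": accepted
"qqppp": accepted
"pppqp": accepted

4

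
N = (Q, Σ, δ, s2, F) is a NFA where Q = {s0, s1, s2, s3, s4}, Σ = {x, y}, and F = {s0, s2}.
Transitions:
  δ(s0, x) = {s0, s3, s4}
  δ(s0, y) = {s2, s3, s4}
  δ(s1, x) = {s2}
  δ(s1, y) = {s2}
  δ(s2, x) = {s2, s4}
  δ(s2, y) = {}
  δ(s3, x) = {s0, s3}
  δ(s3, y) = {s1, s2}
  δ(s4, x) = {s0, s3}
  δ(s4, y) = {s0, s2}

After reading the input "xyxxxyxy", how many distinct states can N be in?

5

Start: {s2}
read x: {s2, s4}
read y: {s0, s2}
read x: {s0, s2, s3, s4}
read x: {s0, s2, s3, s4}
read x: {s0, s2, s3, s4}
read y: {s0, s1, s2, s3, s4}
read x: {s0, s2, s3, s4}
read y: {s0, s1, s2, s3, s4}
Final reachable set {s0, s1, s2, s3, s4} has 5 states.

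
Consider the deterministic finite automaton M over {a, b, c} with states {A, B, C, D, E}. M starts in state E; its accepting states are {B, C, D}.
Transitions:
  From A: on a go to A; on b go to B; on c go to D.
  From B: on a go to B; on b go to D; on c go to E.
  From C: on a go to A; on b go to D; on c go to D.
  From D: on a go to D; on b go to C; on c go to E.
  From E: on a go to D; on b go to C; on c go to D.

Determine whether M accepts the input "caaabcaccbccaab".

accepted

E --c--> D
D --a--> D
D --a--> D
D --a--> D
D --b--> C
C --c--> D
D --a--> D
D --c--> E
E --c--> D
D --b--> C
C --c--> D
D --c--> E
E --a--> D
D --a--> D
D --b--> C
End in state C, which is an accepting state.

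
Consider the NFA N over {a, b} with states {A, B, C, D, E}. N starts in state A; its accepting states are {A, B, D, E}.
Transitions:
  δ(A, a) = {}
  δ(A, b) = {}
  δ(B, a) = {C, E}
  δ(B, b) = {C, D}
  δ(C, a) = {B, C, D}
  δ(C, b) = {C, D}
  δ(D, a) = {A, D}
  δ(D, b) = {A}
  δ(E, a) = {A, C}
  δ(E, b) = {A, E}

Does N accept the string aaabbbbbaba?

rejected

Start: {A}
read a: {}
The reachable set is empty and stays empty for the remaining 10 symbols.
Reachable ∩ accepting = {} — empty.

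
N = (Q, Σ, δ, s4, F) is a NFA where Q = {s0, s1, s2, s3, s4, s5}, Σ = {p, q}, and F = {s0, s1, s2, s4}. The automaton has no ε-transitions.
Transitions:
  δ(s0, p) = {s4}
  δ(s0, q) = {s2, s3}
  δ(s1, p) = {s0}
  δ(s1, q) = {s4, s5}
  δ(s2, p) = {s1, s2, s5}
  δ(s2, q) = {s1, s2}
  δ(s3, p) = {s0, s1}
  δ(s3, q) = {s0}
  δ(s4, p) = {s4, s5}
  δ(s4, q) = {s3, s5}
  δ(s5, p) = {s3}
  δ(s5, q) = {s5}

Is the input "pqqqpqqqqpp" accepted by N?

accepted

Start: {s4}
read p: {s4, s5}
read q: {s3, s5}
read q: {s0, s5}
read q: {s2, s3, s5}
read p: {s0, s1, s2, s3, s5}
read q: {s0, s1, s2, s3, s4, s5}
read q: {s0, s1, s2, s3, s4, s5}
read q: {s0, s1, s2, s3, s4, s5}
read q: {s0, s1, s2, s3, s4, s5}
read p: {s0, s1, s2, s3, s4, s5}
read p: {s0, s1, s2, s3, s4, s5}
Reachable ∩ accepting = {s0, s1, s2, s4} — nonempty.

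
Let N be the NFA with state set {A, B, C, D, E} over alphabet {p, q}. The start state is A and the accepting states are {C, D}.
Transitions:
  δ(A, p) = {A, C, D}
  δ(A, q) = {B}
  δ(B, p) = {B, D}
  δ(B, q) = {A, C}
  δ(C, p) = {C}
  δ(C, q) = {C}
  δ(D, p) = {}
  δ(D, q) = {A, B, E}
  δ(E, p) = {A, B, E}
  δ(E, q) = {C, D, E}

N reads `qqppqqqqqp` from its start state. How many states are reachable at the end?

5

Start: {A}
read q: {B}
read q: {A, C}
read p: {A, C, D}
read p: {A, C, D}
read q: {A, B, C, E}
read q: {A, B, C, D, E}
read q: {A, B, C, D, E}
read q: {A, B, C, D, E}
read q: {A, B, C, D, E}
read p: {A, B, C, D, E}
Final reachable set {A, B, C, D, E} has 5 states.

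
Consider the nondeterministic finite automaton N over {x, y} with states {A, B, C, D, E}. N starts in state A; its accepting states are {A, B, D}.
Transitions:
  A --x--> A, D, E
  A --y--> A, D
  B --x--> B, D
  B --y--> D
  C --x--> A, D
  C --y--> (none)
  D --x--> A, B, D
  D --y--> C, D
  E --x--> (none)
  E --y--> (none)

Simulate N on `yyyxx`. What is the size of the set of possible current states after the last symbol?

Start: {A}
read y: {A, D}
read y: {A, C, D}
read y: {A, C, D}
read x: {A, B, D, E}
read x: {A, B, D, E}
Final reachable set {A, B, D, E} has 4 states.

4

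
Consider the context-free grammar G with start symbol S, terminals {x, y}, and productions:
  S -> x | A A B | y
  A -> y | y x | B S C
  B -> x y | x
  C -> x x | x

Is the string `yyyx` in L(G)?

no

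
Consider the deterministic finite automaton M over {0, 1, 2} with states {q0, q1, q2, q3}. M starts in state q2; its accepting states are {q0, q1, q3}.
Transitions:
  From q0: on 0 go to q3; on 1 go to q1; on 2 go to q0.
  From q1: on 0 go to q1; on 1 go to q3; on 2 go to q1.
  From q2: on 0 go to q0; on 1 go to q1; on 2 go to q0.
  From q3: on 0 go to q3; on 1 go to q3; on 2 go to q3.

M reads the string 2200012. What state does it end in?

q2 --2--> q0
q0 --2--> q0
q0 --0--> q3
q3 --0--> q3
q3 --0--> q3
q3 --1--> q3
q3 --2--> q3

q3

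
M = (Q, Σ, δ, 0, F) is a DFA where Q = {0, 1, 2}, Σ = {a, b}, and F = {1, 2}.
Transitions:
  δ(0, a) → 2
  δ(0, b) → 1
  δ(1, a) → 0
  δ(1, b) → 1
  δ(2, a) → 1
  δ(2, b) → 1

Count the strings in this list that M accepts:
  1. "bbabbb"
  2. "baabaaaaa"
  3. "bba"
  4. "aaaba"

2

"bbabbb": accepted
"baabaaaaa": accepted
"bba": rejected
"aaaba": rejected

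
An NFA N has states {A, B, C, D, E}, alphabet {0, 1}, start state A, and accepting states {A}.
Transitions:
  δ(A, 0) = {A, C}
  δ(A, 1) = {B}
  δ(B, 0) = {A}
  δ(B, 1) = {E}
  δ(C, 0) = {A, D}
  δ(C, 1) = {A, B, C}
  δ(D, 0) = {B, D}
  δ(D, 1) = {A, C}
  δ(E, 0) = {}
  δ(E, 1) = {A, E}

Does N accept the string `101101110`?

Start: {A}
read 1: {B}
read 0: {A}
read 1: {B}
read 1: {E}
read 0: {}
The reachable set is empty and stays empty for the remaining 4 symbols.
Reachable ∩ accepting = {} — empty.

rejected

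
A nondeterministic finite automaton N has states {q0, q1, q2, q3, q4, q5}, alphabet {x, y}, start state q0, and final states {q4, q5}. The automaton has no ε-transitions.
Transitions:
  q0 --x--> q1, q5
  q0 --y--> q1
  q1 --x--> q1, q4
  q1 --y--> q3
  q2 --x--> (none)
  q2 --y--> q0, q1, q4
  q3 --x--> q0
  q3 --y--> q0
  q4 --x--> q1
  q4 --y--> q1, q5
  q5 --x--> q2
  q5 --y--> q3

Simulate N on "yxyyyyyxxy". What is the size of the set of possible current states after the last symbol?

5

Start: {q0}
read y: {q1}
read x: {q1, q4}
read y: {q1, q3, q5}
read y: {q0, q3}
read y: {q0, q1}
read y: {q1, q3}
read y: {q0, q3}
read x: {q0, q1, q5}
read x: {q1, q2, q4, q5}
read y: {q0, q1, q3, q4, q5}
Final reachable set {q0, q1, q3, q4, q5} has 5 states.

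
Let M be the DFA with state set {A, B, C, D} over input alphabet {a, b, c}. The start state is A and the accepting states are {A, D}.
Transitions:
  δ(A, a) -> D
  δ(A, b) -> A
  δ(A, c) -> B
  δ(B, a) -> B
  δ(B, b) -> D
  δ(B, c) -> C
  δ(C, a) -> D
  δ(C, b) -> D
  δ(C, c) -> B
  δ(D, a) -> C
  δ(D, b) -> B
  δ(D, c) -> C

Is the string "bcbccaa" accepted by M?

A --b--> A
A --c--> B
B --b--> D
D --c--> C
C --c--> B
B --a--> B
B --a--> B
End in state B, which is not an accepting state.

rejected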